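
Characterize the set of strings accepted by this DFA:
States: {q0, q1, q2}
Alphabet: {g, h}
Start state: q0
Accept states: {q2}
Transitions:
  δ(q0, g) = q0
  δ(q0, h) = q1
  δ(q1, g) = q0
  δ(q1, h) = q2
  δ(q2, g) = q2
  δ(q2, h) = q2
Testing a few strings:
  'gg' → reject
  'gghg' → reject
  'hhgg' → accept
  'g' → reject
State roles: q0=no progress toward hh; q1=one trailing h; q2=substring hh seen
All strings over {g,h} containing the substring hh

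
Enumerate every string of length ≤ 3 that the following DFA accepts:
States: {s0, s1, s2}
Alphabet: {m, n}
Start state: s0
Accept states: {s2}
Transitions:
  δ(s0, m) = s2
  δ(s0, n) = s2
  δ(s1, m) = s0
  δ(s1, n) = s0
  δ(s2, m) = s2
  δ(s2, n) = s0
m, n, mm, nm, mmm, mnm, mnn, nmm, nnm, nnn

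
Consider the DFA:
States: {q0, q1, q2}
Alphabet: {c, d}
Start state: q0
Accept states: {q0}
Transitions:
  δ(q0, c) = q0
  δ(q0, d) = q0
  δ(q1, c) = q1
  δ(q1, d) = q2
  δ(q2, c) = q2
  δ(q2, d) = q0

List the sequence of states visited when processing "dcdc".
read 'd': q0 → q0
  read 'c': q0 → q0
  read 'd': q0 → q0
  read 'c': q0 → q0
q0 -> q0 -> q0 -> q0 -> q0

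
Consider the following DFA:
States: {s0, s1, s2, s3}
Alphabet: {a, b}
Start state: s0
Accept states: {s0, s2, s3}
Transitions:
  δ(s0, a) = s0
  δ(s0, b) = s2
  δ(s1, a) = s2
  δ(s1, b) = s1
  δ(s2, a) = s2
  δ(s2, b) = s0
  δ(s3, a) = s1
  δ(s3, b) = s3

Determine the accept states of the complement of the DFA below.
Complement accept states = All states \ Original accept states
= {s0, s1, s2, s3} \ {s0, s2, s3}
{s1}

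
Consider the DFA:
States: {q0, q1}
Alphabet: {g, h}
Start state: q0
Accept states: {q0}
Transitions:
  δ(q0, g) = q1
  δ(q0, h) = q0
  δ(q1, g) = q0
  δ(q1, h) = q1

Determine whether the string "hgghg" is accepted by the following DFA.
Processing string "hgghg":
  q0 --h--> q0
  q0 --g--> q1
  q1 --g--> q0
  q0 --h--> q0
  q0 --g--> q1
Final state: q1
Accept states: {q0}
No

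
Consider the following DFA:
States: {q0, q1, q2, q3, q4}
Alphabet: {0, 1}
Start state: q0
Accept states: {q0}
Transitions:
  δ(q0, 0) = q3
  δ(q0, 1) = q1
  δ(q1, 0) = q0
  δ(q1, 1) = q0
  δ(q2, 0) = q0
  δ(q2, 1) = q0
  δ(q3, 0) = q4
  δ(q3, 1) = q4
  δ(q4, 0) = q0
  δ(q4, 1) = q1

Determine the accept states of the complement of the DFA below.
Complement accept states = All states \ Original accept states
= {q0, q1, q2, q3, q4} \ {q0}
{q1, q2, q3, q4}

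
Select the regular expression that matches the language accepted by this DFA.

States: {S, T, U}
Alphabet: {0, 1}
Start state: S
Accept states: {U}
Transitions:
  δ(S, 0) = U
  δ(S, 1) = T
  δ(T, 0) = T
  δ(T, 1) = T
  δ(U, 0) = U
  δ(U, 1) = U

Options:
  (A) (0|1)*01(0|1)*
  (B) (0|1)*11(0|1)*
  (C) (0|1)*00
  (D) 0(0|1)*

Check each option against the DFA on short strings; one disagreement eliminates an option:
  (A) (0|1)*01(0|1)*: on '0' the DFA goes S → U and accepts (U ∈ Accept), but the regex does not match it → eliminate
  (B) (0|1)*11(0|1)*: on '0' the DFA goes S → U and accepts (U ∈ Accept), but the regex does not match it → eliminate
  (C) (0|1)*00: on '0' the DFA goes S → U and accepts (U ∈ Accept), but the regex does not match it → eliminate
  (D) 0(0|1)*: agrees with the DFA on every string of length ≤ 6
Only (D) is consistent with the DFA.
(D) 0(0|1)*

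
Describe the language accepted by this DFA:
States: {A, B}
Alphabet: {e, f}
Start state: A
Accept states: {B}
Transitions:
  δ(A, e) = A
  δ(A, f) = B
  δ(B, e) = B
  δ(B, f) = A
Testing a few strings:
  'eef' → accept
  'efe' → accept
  'fef' → reject
  'fe' → accept
State roles: A=even number of f's so far; B=odd number of f's so far
All strings over {e,f} with an odd number of f's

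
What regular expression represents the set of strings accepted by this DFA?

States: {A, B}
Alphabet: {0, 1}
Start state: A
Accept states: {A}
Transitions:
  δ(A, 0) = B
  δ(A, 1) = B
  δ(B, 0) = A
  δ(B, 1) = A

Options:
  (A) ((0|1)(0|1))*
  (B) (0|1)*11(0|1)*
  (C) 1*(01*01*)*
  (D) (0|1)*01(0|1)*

Check each option against the DFA on short strings; one disagreement eliminates an option:
  (A) ((0|1)(0|1))*: agrees with the DFA on every string of length ≤ 6
  (B) (0|1)*11(0|1)*: on ε the DFA stays in A and accepts (A ∈ Accept), but the regex does not match it → eliminate
  (C) 1*(01*01*)*: on '1' the DFA goes A → B and rejects (B ∉ Accept), but the regex matches it → eliminate
  (D) (0|1)*01(0|1)*: on ε the DFA stays in A and accepts (A ∈ Accept), but the regex does not match it → eliminate
Only (A) is consistent with the DFA.
(A) ((0|1)(0|1))*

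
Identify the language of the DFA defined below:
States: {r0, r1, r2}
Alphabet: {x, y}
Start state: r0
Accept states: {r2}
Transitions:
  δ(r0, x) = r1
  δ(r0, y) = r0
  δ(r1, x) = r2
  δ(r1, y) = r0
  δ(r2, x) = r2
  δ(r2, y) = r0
Testing a few strings:
  'yxx' → accept
  'x' → reject
  'xyxy' → reject
  'xyy' → reject
State roles: r0=last symbol not x; r1=one trailing x; r2=two trailing x's
All strings over {x,y} ending with xx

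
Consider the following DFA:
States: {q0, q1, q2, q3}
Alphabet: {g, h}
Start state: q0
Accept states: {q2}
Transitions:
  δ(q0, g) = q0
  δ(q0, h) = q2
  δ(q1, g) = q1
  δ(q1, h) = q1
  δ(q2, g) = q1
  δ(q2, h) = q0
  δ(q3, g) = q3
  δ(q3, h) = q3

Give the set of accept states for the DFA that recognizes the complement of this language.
Complement accept states = All states \ Original accept states
= {q0, q1, q2, q3} \ {q2}
{q0, q1, q3}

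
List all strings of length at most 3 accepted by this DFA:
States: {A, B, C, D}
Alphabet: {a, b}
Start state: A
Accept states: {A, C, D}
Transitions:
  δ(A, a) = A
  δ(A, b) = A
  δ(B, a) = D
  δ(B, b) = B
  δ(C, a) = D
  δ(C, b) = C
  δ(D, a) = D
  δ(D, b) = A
ε, a, b, aa, ab, ba, bb, aaa, aab, aba, abb, baa, bab, bba, bbb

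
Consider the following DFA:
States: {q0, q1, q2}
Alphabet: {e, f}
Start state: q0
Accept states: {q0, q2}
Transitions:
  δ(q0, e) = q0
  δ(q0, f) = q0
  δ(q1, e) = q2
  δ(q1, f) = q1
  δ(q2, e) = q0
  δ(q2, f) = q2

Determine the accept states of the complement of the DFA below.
Complement accept states = All states \ Original accept states
= {q0, q1, q2} \ {q0, q2}
{q1}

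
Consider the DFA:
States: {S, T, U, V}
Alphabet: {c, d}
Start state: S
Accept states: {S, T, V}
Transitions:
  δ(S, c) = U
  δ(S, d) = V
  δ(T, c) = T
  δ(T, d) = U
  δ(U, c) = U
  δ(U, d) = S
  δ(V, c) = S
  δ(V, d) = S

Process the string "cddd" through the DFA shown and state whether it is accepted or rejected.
Processing string "cddd":
  S --c--> U
  U --d--> S
  S --d--> V
  V --d--> S
Final state: S
Accept states: {S, T, V}
Yes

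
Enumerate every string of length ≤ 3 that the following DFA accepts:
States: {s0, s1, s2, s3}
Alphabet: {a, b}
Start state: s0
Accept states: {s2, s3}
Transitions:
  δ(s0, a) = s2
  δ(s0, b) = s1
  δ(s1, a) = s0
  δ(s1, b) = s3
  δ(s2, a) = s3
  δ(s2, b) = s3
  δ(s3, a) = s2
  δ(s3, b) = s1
a, aa, ab, bb, aaa, aba, baa, bba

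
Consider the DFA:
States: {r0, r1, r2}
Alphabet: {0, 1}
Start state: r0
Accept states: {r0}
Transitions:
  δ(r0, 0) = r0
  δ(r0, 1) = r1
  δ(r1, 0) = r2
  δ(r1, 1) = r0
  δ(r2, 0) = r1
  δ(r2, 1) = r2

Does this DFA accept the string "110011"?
Processing string "110011":
  r0 --1--> r1
  r1 --1--> r0
  r0 --0--> r0
  r0 --0--> r0
  r0 --1--> r1
  r1 --1--> r0
Final state: r0
Accept states: {r0}
Yes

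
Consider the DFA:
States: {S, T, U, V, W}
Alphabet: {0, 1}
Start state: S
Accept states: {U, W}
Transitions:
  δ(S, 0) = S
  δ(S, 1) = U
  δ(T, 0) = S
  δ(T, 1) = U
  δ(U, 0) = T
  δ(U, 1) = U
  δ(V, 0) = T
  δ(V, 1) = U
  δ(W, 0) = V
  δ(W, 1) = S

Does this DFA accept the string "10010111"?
Processing string "10010111":
  S --1--> U
  U --0--> T
  T --0--> S
  S --1--> U
  U --0--> T
  T --1--> U
  U --1--> U
  U --1--> U
Final state: U
Accept states: {U, W}
Yes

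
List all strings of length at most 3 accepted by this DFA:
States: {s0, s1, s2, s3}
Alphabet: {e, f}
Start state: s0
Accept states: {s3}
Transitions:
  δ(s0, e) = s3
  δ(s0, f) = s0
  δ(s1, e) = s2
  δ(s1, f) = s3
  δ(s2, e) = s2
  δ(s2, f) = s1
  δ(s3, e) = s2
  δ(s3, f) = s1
e, fe, eff, ffe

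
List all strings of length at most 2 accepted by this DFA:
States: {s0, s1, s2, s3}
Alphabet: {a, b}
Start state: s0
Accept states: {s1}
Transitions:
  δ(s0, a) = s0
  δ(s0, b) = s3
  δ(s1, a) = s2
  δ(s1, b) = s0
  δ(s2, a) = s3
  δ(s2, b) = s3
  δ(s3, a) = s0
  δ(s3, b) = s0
None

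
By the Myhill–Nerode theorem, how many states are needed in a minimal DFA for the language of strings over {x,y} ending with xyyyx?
By Myhill–Nerode, count the distinguishable equivalence classes: 6 classes — one per longest suffix of the input that is a prefix of 'xyyyx' (lengths 0 through 5); only the length-5 class is accepting.
6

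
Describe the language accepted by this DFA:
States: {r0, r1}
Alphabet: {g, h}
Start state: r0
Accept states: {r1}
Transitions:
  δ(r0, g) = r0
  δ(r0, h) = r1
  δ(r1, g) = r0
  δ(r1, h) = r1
Testing a few strings:
  'gg' → reject
  'hhg' → reject
  'h' → accept
  'gh' → accept
State roles: r0=last symbol not h; r1=last symbol is h
All strings over {g,h} ending with h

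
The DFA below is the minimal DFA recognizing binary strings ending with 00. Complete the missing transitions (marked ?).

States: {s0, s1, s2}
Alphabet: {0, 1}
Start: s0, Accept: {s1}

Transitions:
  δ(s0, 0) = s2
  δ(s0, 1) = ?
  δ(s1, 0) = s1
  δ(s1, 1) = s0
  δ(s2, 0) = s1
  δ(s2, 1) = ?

From the language and accept set, identify what each state tracks — s0: last symbol not 0; s1: two trailing 0's; s2: one trailing 0.
Each missing δ(q, a) is the state matching the new tracked value after reading a.
δ(s0, 1) = s0; δ(s2, 1) = s0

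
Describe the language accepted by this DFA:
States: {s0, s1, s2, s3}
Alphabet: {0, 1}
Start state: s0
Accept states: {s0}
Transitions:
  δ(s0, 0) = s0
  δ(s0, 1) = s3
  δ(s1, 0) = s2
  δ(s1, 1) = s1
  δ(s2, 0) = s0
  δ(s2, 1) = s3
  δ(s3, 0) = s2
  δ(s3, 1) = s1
Testing a few strings:
  '100' → accept
  '0101' → reject
  '11' → reject
  '1101' → reject
State roles: s0=value ≡ 0 (mod 4); s1=value ≡ 3 (mod 4); s2=value ≡ 2 (mod 4); s3=value ≡ 1 (mod 4)
All binary strings representing a multiple of 4 (read in base 2; leading zeros allowed and ε counts as 0)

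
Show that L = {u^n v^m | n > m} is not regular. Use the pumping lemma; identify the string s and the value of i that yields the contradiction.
Assume L is regular with pumping length p. Idea: pumping down the u-block drops the u-count to at most the v-count.
Choose s = u^(p+1) v^p ∈ L (|s| = 2p+1 ≥ p). By the pumping lemma, s = xyz with |xy| ≤ p, |y| > 0, so y = u^k with k ≥ 1. Take i = 0: xz = u^(p+1−k) v^p. Since k ≥ 1, p+1−k ≤ p, so the number of u's is no longer strictly greater than the number of v's, hence xz ∉ L.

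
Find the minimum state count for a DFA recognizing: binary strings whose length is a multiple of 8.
By Myhill–Nerode, count the distinguishable equivalence classes: 8 classes — one per residue of the length mod 8; class i is distinguished from class j by any string of length (8 − i) mod 8.
8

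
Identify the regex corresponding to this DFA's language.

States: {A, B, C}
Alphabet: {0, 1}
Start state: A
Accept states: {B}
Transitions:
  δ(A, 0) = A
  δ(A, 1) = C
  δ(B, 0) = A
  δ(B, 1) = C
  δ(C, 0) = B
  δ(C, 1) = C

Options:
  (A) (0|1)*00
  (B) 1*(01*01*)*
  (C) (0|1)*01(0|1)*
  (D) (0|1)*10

Check each option against the DFA on short strings; one disagreement eliminates an option:
  (A) (0|1)*00: on '00' the DFA goes A → A → A and rejects (A ∉ Accept), but the regex matches it → eliminate
  (B) 1*(01*01*)*: on ε the DFA stays in A and rejects (A ∉ Accept), but the regex matches it → eliminate
  (C) (0|1)*01(0|1)*: on '01' the DFA goes A → A → C and rejects (C ∉ Accept), but the regex matches it → eliminate
  (D) (0|1)*10: agrees with the DFA on every string of length ≤ 6
Only (D) is consistent with the DFA.
(D) (0|1)*10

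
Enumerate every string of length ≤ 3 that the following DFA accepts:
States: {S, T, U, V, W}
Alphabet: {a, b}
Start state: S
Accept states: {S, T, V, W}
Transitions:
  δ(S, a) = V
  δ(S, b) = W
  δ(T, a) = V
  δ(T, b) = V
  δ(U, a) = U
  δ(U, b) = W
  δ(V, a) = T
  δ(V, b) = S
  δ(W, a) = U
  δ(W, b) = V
ε, a, b, aa, ab, bb, aaa, aab, aba, abb, bab, bba, bbb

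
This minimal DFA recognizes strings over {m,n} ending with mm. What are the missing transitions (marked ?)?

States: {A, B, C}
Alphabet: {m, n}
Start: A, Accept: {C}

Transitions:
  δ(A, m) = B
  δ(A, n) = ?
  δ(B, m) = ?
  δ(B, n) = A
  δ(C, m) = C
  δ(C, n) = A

From the language and accept set, identify what each state tracks — A: last symbol not m; B: one trailing m; C: two trailing m's.
Each missing δ(q, a) is the state matching the new tracked value after reading a.
δ(A, n) = A; δ(B, m) = C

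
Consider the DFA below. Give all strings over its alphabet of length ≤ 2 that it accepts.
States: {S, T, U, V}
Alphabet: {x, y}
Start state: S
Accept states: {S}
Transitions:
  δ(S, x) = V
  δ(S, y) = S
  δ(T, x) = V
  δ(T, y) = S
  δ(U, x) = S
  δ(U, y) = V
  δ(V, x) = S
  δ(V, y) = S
ε, y, xx, xy, yy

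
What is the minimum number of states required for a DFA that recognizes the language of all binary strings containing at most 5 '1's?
By Myhill–Nerode, count the distinguishable equivalence classes: 7 classes — having seen 0, 1, …, 5, or >5 copies of '1'; counts 0 through 5 are accepting and >5 is dead.
7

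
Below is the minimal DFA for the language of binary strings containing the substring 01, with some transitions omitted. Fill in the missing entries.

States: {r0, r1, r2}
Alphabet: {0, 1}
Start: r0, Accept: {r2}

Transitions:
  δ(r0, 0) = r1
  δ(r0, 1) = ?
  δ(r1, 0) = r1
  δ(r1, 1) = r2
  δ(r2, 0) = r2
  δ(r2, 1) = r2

From the language and accept set, identify what each state tracks — r0: no 0 seen yet; r1: seen a 0, waiting for 1; r2: substring 01 seen.
Each missing δ(q, a) is the state matching the new tracked value after reading a.
δ(r0, 1) = r0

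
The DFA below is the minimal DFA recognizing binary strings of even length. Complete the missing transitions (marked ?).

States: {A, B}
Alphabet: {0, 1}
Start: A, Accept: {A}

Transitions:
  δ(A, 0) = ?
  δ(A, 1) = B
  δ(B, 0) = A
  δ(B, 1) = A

From the language and accept set, identify what each state tracks — A: even length so far; B: odd length so far.
Each missing δ(q, a) is the state matching the new tracked value after reading a.
δ(A, 0) = B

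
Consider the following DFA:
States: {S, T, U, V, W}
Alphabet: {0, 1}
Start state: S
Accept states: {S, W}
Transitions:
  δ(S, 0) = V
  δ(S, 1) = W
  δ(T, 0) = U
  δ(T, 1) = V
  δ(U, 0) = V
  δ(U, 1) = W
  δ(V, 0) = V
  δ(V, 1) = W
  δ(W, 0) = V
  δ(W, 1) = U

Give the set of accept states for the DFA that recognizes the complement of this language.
Complement accept states = All states \ Original accept states
= {S, T, U, V, W} \ {S, W}
{T, U, V}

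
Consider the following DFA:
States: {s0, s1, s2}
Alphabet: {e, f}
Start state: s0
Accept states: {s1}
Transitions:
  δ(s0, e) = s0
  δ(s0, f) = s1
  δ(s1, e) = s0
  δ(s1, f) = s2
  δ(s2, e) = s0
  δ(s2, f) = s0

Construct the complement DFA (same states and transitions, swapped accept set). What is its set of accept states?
Complement accept states = All states \ Original accept states
= {s0, s1, s2} \ {s1}
{s0, s2}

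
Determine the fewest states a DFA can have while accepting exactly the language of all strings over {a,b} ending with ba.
By Myhill–Nerode, count the distinguishable equivalence classes: three classes — suffix matches ε, b, or ba.
3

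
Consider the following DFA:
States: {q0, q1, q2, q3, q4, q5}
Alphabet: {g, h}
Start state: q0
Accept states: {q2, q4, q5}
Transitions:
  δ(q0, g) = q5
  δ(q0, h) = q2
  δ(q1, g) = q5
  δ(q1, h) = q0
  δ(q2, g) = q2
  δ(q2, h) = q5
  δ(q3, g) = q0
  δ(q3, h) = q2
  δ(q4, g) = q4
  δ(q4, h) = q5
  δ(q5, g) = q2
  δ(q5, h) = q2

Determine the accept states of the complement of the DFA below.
Complement accept states = All states \ Original accept states
= {q0, q1, q2, q3, q4, q5} \ {q2, q4, q5}
{q0, q1, q3}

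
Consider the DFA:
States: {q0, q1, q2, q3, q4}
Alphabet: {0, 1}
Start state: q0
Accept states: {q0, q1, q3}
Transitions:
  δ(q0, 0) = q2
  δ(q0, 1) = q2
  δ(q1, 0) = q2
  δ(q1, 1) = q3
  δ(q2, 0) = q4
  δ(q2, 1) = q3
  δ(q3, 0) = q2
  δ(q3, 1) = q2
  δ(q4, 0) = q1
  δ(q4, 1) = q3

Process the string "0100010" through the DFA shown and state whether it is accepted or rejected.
Processing string "0100010":
  q0 --0--> q2
  q2 --1--> q3
  q3 --0--> q2
  q2 --0--> q4
  q4 --0--> q1
  q1 --1--> q3
  q3 --0--> q2
Final state: q2
Accept states: {q0, q1, q3}
No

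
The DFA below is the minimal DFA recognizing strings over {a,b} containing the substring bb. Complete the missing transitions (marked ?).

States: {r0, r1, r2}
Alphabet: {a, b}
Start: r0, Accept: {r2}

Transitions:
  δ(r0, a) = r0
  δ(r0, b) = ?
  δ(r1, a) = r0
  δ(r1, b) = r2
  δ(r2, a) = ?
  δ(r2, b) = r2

From the language and accept set, identify what each state tracks — r0: no progress toward bb; r1: one trailing b; r2: substring bb seen.
Each missing δ(q, a) is the state matching the new tracked value after reading a.
δ(r0, b) = r1; δ(r2, a) = r2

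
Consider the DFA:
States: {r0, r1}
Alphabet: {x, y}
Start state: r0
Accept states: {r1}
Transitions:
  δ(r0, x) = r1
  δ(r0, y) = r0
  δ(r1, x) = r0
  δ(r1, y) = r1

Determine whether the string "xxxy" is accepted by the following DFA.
Processing string "xxxy":
  r0 --x--> r1
  r1 --x--> r0
  r0 --x--> r1
  r1 --y--> r1
Final state: r1
Accept states: {r1}
Yes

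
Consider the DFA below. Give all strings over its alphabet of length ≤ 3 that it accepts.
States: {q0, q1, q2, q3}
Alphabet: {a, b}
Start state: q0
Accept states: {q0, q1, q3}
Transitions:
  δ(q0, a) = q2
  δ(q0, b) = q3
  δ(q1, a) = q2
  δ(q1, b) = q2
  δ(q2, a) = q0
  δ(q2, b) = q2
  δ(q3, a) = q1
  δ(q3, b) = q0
ε, b, aa, ba, bb, aab, aba, bbb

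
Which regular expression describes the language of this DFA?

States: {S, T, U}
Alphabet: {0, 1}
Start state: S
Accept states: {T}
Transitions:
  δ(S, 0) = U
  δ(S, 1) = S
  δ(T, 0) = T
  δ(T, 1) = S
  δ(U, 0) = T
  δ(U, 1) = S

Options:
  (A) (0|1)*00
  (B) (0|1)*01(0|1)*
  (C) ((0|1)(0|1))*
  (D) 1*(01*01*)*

Check each option against the DFA on short strings; one disagreement eliminates an option:
  (A) (0|1)*00: agrees with the DFA on every string of length ≤ 6
  (B) (0|1)*01(0|1)*: on '00' the DFA goes S → U → T and accepts (T ∈ Accept), but the regex does not match it → eliminate
  (C) ((0|1)(0|1))*: on ε the DFA stays in S and rejects (S ∉ Accept), but the regex matches it → eliminate
  (D) 1*(01*01*)*: on ε the DFA stays in S and rejects (S ∉ Accept), but the regex matches it → eliminate
Only (A) is consistent with the DFA.
(A) (0|1)*00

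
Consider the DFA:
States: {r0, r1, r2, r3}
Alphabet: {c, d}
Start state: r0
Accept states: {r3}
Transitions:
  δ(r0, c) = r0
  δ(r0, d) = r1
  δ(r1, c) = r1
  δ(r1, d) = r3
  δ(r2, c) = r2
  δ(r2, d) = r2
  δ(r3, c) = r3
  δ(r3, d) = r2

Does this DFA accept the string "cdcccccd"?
Processing string "cdcccccd":
  r0 --c--> r0
  r0 --d--> r1
  r1 --c--> r1
  r1 --c--> r1
  r1 --c--> r1
  r1 --c--> r1
  r1 --c--> r1
  r1 --d--> r3
Final state: r3
Accept states: {r3}
Yes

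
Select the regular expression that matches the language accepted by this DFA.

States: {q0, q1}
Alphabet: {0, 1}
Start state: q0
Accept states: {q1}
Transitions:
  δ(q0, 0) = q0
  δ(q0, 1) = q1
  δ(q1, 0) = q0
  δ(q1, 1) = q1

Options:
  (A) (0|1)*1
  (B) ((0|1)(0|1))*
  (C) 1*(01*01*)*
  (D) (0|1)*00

Check each option against the DFA on short strings; one disagreement eliminates an option:
  (A) (0|1)*1: agrees with the DFA on every string of length ≤ 6
  (B) ((0|1)(0|1))*: on ε the DFA stays in q0 and rejects (q0 ∉ Accept), but the regex matches it → eliminate
  (C) 1*(01*01*)*: on ε the DFA stays in q0 and rejects (q0 ∉ Accept), but the regex matches it → eliminate
  (D) (0|1)*00: on '1' the DFA goes q0 → q1 and accepts (q1 ∈ Accept), but the regex does not match it → eliminate
Only (A) is consistent with the DFA.
(A) (0|1)*1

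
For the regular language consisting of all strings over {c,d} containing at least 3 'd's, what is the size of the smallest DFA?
By Myhill–Nerode, count the distinguishable equivalence classes: 4 classes — having seen 0, 1, 2, or ≥3 copies of 'd'; any two classes i < j (j ≤ 3) are distinguished by the string d^(3−j), which takes class j to 3 copies (accepted) but leaves class i below 3 (rejected).
4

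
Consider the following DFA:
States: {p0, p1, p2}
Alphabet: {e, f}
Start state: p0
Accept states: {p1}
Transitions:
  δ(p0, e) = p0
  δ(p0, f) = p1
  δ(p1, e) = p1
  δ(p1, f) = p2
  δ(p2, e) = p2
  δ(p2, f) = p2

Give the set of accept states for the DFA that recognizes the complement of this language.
Complement accept states = All states \ Original accept states
= {p0, p1, p2} \ {p1}
{p0, p2}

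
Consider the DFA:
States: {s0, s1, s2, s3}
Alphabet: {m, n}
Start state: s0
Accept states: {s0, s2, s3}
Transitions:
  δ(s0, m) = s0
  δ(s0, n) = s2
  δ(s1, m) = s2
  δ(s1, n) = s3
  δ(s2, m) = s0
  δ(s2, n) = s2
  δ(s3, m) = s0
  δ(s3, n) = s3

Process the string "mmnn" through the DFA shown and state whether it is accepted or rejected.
Processing string "mmnn":
  s0 --m--> s0
  s0 --m--> s0
  s0 --n--> s2
  s2 --n--> s2
Final state: s2
Accept states: {s0, s2, s3}
Yes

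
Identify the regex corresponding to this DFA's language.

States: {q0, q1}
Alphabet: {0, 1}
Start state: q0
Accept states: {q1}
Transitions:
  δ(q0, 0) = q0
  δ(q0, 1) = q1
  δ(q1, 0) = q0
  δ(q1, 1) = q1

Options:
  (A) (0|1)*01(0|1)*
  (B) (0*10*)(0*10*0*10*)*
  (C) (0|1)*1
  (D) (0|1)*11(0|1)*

Check each option against the DFA on short strings; one disagreement eliminates an option:
  (A) (0|1)*01(0|1)*: on '1' the DFA goes q0 → q1 and accepts (q1 ∈ Accept), but the regex does not match it → eliminate
  (B) (0*10*)(0*10*0*10*)*: on '10' the DFA goes q0 → q1 → q0 and rejects (q0 ∉ Accept), but the regex matches it → eliminate
  (C) (0|1)*1: agrees with the DFA on every string of length ≤ 6
  (D) (0|1)*11(0|1)*: on '1' the DFA goes q0 → q1 and accepts (q1 ∈ Accept), but the regex does not match it → eliminate
Only (C) is consistent with the DFA.
(C) (0|1)*1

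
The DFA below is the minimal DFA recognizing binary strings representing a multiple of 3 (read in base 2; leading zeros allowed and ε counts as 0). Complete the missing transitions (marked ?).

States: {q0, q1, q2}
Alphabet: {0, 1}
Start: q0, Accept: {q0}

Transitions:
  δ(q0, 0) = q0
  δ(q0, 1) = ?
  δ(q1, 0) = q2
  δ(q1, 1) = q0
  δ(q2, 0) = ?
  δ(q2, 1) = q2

From the language and accept set, identify what each state tracks — q0: value ≡ 0 (mod 3); q1: value ≡ 1 (mod 3); q2: value ≡ 2 (mod 3).
Each missing δ(q, a) is the state matching the new tracked value after reading a.
δ(q0, 1) = q1; δ(q2, 0) = q1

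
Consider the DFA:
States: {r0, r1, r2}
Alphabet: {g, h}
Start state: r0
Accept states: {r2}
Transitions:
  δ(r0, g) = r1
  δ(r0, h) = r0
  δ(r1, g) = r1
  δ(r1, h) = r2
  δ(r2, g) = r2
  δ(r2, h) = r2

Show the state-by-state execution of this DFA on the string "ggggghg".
read 'g': r0 → r1
  read 'g': r1 → r1
  read 'g': r1 → r1
  read 'g': r1 → r1
  read 'g': r1 → r1
  read 'h': r1 → r2
  read 'g': r2 → r2
r0 -> r1 -> r1 -> r1 -> r1 -> r1 -> r2 -> r2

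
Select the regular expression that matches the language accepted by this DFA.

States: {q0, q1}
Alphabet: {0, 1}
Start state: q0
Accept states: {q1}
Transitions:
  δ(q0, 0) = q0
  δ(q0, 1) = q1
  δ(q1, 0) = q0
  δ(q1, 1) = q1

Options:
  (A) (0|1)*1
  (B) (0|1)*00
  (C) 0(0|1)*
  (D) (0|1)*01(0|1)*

Check each option against the DFA on short strings; one disagreement eliminates an option:
  (A) (0|1)*1: agrees with the DFA on every string of length ≤ 6
  (B) (0|1)*00: on '1' the DFA goes q0 → q1 and accepts (q1 ∈ Accept), but the regex does not match it → eliminate
  (C) 0(0|1)*: on '0' the DFA goes q0 → q0 and rejects (q0 ∉ Accept), but the regex matches it → eliminate
  (D) (0|1)*01(0|1)*: on '1' the DFA goes q0 → q1 and accepts (q1 ∈ Accept), but the regex does not match it → eliminate
Only (A) is consistent with the DFA.
(A) (0|1)*1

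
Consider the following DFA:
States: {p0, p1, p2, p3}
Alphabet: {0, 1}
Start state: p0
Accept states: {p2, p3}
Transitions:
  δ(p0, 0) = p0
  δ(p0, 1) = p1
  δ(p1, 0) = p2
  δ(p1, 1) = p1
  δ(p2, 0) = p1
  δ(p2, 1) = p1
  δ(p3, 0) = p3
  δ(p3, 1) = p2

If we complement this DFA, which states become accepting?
Complement accept states = All states \ Original accept states
= {p0, p1, p2, p3} \ {p2, p3}
{p0, p1}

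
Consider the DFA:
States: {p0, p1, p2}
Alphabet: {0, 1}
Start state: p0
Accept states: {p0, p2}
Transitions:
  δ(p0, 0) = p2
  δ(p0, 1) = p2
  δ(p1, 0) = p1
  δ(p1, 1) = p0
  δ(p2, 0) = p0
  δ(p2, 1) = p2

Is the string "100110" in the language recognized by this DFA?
Processing string "100110":
  p0 --1--> p2
  p2 --0--> p0
  p0 --0--> p2
  p2 --1--> p2
  p2 --1--> p2
  p2 --0--> p0
Final state: p0
Accept states: {p0, p2}
Yes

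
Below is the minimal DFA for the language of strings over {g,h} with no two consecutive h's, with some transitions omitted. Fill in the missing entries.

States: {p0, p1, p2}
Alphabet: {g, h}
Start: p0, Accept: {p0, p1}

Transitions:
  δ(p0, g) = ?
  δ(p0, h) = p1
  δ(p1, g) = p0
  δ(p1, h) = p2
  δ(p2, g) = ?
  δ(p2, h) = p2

From the language and accept set, identify what each state tracks — p0: last symbol not h (ok); p1: last symbol h (ok); p2: saw hh (dead).
Each missing δ(q, a) is the state matching the new tracked value after reading a.
δ(p0, g) = p0; δ(p2, g) = p2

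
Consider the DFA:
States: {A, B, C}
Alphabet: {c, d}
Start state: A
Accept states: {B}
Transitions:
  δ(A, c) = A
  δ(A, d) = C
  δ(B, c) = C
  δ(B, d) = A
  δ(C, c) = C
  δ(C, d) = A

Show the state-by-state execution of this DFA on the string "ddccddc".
read 'd': A → C
  read 'd': C → A
  read 'c': A → A
  read 'c': A → A
  read 'd': A → C
  read 'd': C → A
  read 'c': A → A
A -> C -> A -> A -> A -> C -> A -> A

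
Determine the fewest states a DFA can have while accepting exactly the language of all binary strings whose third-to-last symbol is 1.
By Myhill–Nerode, count the distinguishable equivalence classes: 2^3 = 8 classes — the DFA must remember the last 3 symbols read; every pair of distinct length-3 suffixes is distinguishable by some continuation.
8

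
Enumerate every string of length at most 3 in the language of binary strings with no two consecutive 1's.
ε, 0, 1, 00, 01, 10, 000, 001, 010, 100, 101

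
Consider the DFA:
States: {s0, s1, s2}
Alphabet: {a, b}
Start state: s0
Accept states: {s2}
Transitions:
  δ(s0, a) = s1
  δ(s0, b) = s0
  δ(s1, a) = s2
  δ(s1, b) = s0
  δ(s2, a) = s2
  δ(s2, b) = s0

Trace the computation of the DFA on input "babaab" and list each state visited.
read 'b': s0 → s0
  read 'a': s0 → s1
  read 'b': s1 → s0
  read 'a': s0 → s1
  read 'a': s1 → s2
  read 'b': s2 → s0
s0 -> s0 -> s1 -> s0 -> s1 -> s2 -> s0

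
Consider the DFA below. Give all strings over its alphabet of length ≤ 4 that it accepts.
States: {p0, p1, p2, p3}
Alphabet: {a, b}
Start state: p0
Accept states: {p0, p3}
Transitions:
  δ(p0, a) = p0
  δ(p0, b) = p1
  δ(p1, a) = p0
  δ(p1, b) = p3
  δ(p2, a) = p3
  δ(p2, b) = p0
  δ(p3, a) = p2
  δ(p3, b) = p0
ε, a, aa, ba, bb, aaa, aba, abb, baa, bbb, aaaa, aaba, aabb, abaa, abbb, baaa, baba, babb, bbaa, bbab, bbba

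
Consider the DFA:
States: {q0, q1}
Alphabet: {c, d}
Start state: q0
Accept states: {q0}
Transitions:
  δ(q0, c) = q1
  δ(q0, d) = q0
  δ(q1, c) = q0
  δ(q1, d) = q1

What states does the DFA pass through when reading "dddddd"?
read 'd': q0 → q0
  read 'd': q0 → q0
  read 'd': q0 → q0
  read 'd': q0 → q0
  read 'd': q0 → q0
  read 'd': q0 → q0
q0 -> q0 -> q0 -> q0 -> q0 -> q0 -> q0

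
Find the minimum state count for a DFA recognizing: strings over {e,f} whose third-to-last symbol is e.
By Myhill–Nerode, count the distinguishable equivalence classes: 2^3 = 8 classes — the DFA must remember the last 3 symbols read; every pair of distinct length-3 suffixes is distinguishable by some continuation.
8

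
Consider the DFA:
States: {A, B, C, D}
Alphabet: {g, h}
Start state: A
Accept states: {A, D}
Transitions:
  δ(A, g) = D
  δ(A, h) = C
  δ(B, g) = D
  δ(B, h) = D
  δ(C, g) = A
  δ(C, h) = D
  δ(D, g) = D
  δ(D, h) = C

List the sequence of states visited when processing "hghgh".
read 'h': A → C
  read 'g': C → A
  read 'h': A → C
  read 'g': C → A
  read 'h': A → C
A -> C -> A -> C -> A -> C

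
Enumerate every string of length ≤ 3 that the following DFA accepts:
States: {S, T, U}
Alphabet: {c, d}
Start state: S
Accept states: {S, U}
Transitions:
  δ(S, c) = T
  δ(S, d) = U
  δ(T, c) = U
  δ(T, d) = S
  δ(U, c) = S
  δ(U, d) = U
ε, d, cc, cd, dc, dd, ccc, ccd, cdd, dcd, ddc, ddd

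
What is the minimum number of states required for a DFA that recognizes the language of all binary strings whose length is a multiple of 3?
By Myhill–Nerode, count the distinguishable equivalence classes: three classes — length mod 3.
3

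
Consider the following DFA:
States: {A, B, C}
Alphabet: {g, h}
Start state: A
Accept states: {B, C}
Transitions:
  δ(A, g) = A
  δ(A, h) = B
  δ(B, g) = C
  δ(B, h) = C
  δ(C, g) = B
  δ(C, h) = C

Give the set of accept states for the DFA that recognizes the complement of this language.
Complement accept states = All states \ Original accept states
= {A, B, C} \ {B, C}
{A}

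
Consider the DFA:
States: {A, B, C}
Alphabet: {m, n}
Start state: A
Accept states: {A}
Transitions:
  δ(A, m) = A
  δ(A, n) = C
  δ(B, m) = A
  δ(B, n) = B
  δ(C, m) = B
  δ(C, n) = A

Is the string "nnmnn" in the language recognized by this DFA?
Processing string "nnmnn":
  A --n--> C
  C --n--> A
  A --m--> A
  A --n--> C
  C --n--> A
Final state: A
Accept states: {A}
Yes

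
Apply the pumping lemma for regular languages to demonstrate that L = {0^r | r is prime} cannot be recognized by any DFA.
Assume L is regular with pumping length p. Idea: pumping by a suitable count produces a composite length.
Let q be a prime with q ≥ p and choose s = 0^q ∈ L. By the pumping lemma, s = xyz with |xy| ≤ p, |y| = k ≥ 1. Take i = q+1: |xy^(q+1)z| = q + q·k = q(1+k). Since q ≥ 2 and 1+k ≥ 2, q(1+k) is composite, so xy^(q+1)z ∉ L.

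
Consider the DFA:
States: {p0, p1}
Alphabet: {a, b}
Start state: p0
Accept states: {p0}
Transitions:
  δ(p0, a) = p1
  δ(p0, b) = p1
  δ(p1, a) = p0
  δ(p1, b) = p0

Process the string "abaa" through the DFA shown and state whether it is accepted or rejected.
Processing string "abaa":
  p0 --a--> p1
  p1 --b--> p0
  p0 --a--> p1
  p1 --a--> p0
Final state: p0
Accept states: {p0}
Yes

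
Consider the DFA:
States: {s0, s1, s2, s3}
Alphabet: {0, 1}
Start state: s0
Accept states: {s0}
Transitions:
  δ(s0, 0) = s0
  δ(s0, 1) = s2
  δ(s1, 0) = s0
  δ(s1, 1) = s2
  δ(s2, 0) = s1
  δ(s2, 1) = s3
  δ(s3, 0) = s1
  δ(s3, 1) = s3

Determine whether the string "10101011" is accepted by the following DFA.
Processing string "10101011":
  s0 --1--> s2
  s2 --0--> s1
  s1 --1--> s2
  s2 --0--> s1
  s1 --1--> s2
  s2 --0--> s1
  s1 --1--> s2
  s2 --1--> s3
Final state: s3
Accept states: {s0}
No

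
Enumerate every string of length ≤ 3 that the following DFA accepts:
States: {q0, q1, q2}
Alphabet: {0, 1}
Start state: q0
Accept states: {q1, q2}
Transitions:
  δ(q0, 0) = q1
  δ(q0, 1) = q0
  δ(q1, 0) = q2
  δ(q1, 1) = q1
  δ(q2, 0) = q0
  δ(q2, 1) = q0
0, 00, 01, 10, 010, 011, 100, 101, 110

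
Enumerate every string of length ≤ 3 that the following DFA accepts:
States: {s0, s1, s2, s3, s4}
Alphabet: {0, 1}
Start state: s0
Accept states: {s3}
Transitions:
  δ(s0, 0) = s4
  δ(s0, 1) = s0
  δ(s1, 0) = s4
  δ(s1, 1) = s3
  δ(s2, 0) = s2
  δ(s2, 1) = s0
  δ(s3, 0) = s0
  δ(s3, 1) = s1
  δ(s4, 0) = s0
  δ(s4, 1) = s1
011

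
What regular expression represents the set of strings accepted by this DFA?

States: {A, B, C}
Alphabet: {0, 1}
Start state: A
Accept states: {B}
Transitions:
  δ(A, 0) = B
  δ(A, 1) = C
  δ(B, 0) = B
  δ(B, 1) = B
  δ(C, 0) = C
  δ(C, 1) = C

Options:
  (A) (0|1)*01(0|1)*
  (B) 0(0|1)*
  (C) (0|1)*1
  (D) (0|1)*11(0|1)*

Check each option against the DFA on short strings; one disagreement eliminates an option:
  (A) (0|1)*01(0|1)*: on '0' the DFA goes A → B and accepts (B ∈ Accept), but the regex does not match it → eliminate
  (B) 0(0|1)*: agrees with the DFA on every string of length ≤ 6
  (C) (0|1)*1: on '0' the DFA goes A → B and accepts (B ∈ Accept), but the regex does not match it → eliminate
  (D) (0|1)*11(0|1)*: on '0' the DFA goes A → B and accepts (B ∈ Accept), but the regex does not match it → eliminate
Only (B) is consistent with the DFA.
(B) 0(0|1)*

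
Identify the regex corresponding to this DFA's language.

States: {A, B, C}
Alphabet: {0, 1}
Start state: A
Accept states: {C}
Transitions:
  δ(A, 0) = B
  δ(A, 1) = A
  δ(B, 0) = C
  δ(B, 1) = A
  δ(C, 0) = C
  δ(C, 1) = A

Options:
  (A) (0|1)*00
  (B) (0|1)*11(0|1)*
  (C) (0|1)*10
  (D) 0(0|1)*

Check each option against the DFA on short strings; one disagreement eliminates an option:
  (A) (0|1)*00: agrees with the DFA on every string of length ≤ 6
  (B) (0|1)*11(0|1)*: on '00' the DFA goes A → B → C and accepts (C ∈ Accept), but the regex does not match it → eliminate
  (C) (0|1)*10: on '00' the DFA goes A → B → C and accepts (C ∈ Accept), but the regex does not match it → eliminate
  (D) 0(0|1)*: on '0' the DFA goes A → B and rejects (B ∉ Accept), but the regex matches it → eliminate
Only (A) is consistent with the DFA.
(A) (0|1)*00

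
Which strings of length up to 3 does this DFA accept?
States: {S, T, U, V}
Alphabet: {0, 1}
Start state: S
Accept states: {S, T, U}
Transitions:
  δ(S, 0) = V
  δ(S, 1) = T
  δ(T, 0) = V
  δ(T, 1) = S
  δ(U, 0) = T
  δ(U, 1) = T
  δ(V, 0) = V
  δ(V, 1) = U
ε, 1, 01, 11, 001, 010, 011, 101, 111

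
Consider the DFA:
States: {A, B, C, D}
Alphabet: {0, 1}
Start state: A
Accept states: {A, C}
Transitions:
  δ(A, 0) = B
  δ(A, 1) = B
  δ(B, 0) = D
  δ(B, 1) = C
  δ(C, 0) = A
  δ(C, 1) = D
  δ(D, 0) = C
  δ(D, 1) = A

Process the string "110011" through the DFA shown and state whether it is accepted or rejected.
Processing string "110011":
  A --1--> B
  B --1--> C
  C --0--> A
  A --0--> B
  B --1--> C
  C --1--> D
Final state: D
Accept states: {A, C}
No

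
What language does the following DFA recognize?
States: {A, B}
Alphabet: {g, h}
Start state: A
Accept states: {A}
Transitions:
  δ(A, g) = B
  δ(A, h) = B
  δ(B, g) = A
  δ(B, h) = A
Testing a few strings:
  'h' → reject
  'hh' → accept
  'hg' → accept
  'hgg' → reject
State roles: A=even length so far; B=odd length so far
All strings over {g,h} of even length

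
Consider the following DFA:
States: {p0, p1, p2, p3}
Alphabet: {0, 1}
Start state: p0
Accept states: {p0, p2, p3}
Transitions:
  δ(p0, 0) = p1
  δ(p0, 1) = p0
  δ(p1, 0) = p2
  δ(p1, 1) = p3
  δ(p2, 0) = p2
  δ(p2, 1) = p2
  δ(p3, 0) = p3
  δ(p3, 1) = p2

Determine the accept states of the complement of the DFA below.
Complement accept states = All states \ Original accept states
= {p0, p1, p2, p3} \ {p0, p2, p3}
{p1}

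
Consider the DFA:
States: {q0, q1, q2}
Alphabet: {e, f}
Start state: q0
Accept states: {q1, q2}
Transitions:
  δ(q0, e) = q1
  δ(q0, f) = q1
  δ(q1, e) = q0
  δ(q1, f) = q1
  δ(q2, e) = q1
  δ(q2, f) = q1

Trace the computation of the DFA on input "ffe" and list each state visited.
read 'f': q0 → q1
  read 'f': q1 → q1
  read 'e': q1 → q0
q0 -> q1 -> q1 -> q0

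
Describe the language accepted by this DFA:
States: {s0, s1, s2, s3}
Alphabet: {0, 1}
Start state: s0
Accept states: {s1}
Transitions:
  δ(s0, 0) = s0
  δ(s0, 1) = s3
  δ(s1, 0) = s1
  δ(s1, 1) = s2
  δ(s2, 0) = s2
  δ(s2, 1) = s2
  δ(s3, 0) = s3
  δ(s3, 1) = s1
Testing a few strings:
  '001' → reject
  '10' → reject
  '1111' → reject
  '0001' → reject
State roles: s0=zero 1's; s1=two 1's; s2=≥ three 1's (dead); s3=one 1
All binary strings containing exactly two 1's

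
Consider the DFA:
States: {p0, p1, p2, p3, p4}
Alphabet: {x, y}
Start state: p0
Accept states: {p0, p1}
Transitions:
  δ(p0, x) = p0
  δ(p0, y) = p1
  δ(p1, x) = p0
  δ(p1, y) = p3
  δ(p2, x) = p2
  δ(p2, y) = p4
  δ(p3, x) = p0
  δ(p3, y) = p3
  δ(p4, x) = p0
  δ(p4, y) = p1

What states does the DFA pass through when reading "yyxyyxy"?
read 'y': p0 → p1
  read 'y': p1 → p3
  read 'x': p3 → p0
  read 'y': p0 → p1
  read 'y': p1 → p3
  read 'x': p3 → p0
  read 'y': p0 → p1
p0 -> p1 -> p3 -> p0 -> p1 -> p3 -> p0 -> p1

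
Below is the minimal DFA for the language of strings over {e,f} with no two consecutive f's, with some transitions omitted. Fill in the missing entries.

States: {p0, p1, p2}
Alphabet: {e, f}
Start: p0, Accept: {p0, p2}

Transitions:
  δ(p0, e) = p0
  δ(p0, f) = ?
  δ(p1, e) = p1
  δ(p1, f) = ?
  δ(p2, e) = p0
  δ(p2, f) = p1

From the language and accept set, identify what each state tracks — p0: last symbol not f (ok); p1: saw ff (dead); p2: last symbol f (ok).
Each missing δ(q, a) is the state matching the new tracked value after reading a.
δ(p0, f) = p2; δ(p1, f) = p1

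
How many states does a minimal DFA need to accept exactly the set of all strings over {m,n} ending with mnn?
By Myhill–Nerode, count the distinguishable equivalence classes: 4 classes — one per longest suffix of the input that is a prefix of 'mnn' (lengths 0 through 3); only the length-3 class is accepting.
4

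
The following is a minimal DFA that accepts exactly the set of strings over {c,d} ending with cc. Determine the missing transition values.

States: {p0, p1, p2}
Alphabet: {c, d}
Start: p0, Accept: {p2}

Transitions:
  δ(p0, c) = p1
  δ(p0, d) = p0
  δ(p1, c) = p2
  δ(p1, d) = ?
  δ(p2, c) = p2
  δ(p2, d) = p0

From the language and accept set, identify what each state tracks — p0: last symbol not c; p1: one trailing c; p2: two trailing c's.
Each missing δ(q, a) is the state matching the new tracked value after reading a.
δ(p1, d) = p0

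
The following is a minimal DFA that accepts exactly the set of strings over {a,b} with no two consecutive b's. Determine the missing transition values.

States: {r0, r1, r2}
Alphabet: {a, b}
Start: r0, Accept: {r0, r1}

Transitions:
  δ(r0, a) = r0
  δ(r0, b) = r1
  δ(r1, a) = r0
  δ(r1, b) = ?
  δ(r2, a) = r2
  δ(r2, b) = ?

From the language and accept set, identify what each state tracks — r0: last symbol not b (ok); r1: last symbol b (ok); r2: saw bb (dead).
Each missing δ(q, a) is the state matching the new tracked value after reading a.
δ(r1, b) = r2; δ(r2, b) = r2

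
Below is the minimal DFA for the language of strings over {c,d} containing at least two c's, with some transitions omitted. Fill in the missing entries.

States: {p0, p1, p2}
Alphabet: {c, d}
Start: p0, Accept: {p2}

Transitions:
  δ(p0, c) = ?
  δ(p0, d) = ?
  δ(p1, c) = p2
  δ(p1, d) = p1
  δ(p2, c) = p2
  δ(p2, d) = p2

From the language and accept set, identify what each state tracks — p0: zero c's seen; p1: one c seen; p2: ≥ two c's seen.
Each missing δ(q, a) is the state matching the new tracked value after reading a.
δ(p0, c) = p1; δ(p0, d) = p0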